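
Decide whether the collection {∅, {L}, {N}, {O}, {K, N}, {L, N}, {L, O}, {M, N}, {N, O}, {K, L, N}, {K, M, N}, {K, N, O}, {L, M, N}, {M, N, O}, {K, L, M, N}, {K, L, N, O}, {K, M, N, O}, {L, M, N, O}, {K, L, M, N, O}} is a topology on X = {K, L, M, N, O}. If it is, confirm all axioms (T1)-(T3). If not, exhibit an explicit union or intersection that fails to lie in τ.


τ is NOT a topology on X.

Axiom (T1): ∅ ∈ τ? Yes; X ∈ τ? Yes.
Axiom (T2/T3): check pairwise unions and intersections of members of τ.
Counterexample for (T2): {L} ∪ {N, O} = {L, N, O} ∉ τ. Therefore τ is NOT a topology.


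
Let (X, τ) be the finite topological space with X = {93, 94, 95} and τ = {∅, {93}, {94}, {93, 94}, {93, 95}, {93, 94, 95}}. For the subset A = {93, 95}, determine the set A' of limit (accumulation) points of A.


A' = {95}

For each x ∈ X, list the open sets U ∈ τ with x ∈ U, then check whether U ∩ (A ∖ {x}) ≠ ∅ for every such U.
  x = 93: open {93} ∋ x has {93} ∩ (A ∖ {93}) = ∅, so x is NOT a limit point.
  x = 94: open {94} ∋ x has {94} ∩ (A ∖ {94}) = ∅, so x is NOT a limit point.
  x = 95: opens ∋ x are {93, 95}, {93, 94, 95}; each meets A ∖ {95}, so x IS a limit point.
Collecting: A' = {95}.


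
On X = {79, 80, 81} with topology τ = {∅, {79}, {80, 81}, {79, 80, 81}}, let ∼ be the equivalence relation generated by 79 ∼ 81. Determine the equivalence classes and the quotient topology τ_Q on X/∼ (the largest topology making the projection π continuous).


X/∼ = {[79=81], [80]}; |τ_Q| = 2.

Equivalence classes: [79=81], [80].
Quotient map π: X → X/∼ sends 79 ↦ [79=81], 80 ↦ [80], 81 ↦ [79=81].
For each subset V ⊆ X/∼, compute π^{-1}(V) ⊆ X and check whether π^{-1}(V) ∈ τ. V is open in τ_Q iff π^{-1}(V) ∈ τ.
  V = {}: π^{-1}(V) = ∅ ∈ τ ✓.
  V = {[79=81]}: π^{-1}(V) = {79, 81} ∉ τ ✗.
  V = {[80]}: π^{-1}(V) = {80} ∉ τ ✗.
  V = {[79=81], [80]}: π^{-1}(V) = {79, 80, 81} ∈ τ ✓.
Open sets in the quotient: τ_Q = {{}, {[79=81], [80]}} (2 elements).


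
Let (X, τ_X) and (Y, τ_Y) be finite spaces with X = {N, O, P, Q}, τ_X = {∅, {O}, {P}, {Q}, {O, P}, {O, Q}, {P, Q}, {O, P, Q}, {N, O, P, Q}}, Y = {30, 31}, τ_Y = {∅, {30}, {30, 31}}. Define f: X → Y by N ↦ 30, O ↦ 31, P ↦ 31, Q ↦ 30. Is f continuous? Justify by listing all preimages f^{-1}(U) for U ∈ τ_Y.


f is NOT continuous.

Compute f^{-1}(U) for each U ∈ τ_Y:
  U = ∅: f^{-1}(U) = ∅ ∈ τ_X ✓.
  U = {30}: f^{-1}(U) = {N, Q} ∉ τ_X ✗.
  U = {30, 31}: f^{-1}(U) = {N, O, P, Q} ∈ τ_X ✓.
Found U = {30} with f^{-1}(U) = {N, Q} not in τ_X. Therefore f is NOT continuous.


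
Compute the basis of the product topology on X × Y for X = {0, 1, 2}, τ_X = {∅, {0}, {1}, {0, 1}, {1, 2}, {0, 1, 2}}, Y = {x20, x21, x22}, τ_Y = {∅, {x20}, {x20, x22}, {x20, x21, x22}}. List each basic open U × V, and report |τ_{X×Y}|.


Basis B = {∅ × ∅, {0} × {x20}, {1} × {x20}, {0} × {x20, x22}, {0, 1} × {x20}, {1} × {x20, x22}, {1, 2} × {x20}, {0} × {x20, x21, x22}, {0, 1, 2} × {x20}, {1} × {x20, x21, x22}, {0, 1} × {x20, x22}, {1, 2} × {x20, x22}, {0, 1} × {x20, x21, x22}, {0, 1, 2} × {x20, x22}, {1, 2} × {x20, x21, x22}, {0, 1, 2} × {x20, x21, x22}}; |τ_{X×Y}| = 40.

Enumerate products U × V with U ∈ τ_X, V ∈ τ_Y (deduplicated):
  ∅ × ∅ = {} (∅)
  {0} × {x20} = {(0,x20)}
  {1} × {x20} = {(1,x20)}
  {0} × {x20, x22} = {(0,x20), (0,x22)}
  {0, 1} × {x20} = {(0,x20), (1,x20)}
  {1} × {x20, x22} = {(1,x20), (1,x22)}
  {1, 2} × {x20} = {(1,x20), (2,x20)}
  {0} × {x20, x21, x22} = {(0,x20), (0,x21), (0,x22)}
  {0, 1, 2} × {x20} = {(0,x20), (1,x20), (2,x20)}
  {1} × {x20, x21, x22} = {(1,x20), (1,x21), (1,x22)}
  {0, 1} × {x20, x22} = {(0,x20), (0,x22), (1,x20), (1,x22)}
  {1, 2} × {x20, x22} = {(1,x20), (1,x22), (2,x20), (2,x22)}
  {0, 1} × {x20, x21, x22} = {(0,x20), (0,x21), (0,x22), (1,x20), (1,x21), (1,x22)}
  {0, 1, 2} × {x20, x22} = {(0,x20), (0,x22), (1,x20), (1,x22), (2,x20), (2,x22)}
  {1, 2} × {x20, x21, x22} = {(1,x20), (1,x21), (1,x22), (2,x20), (2,x21), (2,x22)}
  {0, 1, 2} × {x20, x21, x22} = {(0,x20), (0,x21), (0,x22), (1,x20), (1,x21), (1,x22), (2,x20), (2,x21), (2,x22)}
These 16 distinct sets form the basis B.
Close under arbitrary unions to get τ_{X×Y}; counting gives |τ_{X×Y}| = 40.


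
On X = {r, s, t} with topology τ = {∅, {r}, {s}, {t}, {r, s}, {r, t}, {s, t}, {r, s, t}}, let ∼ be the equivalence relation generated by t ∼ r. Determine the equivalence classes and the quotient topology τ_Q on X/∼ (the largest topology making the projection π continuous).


X/∼ = {[r=t], [s]}; |τ_Q| = 4.

Equivalence classes: [r=t], [s].
Quotient map π: X → X/∼ sends r ↦ [r=t], s ↦ [s], t ↦ [r=t].
For each subset V ⊆ X/∼, compute π^{-1}(V) ⊆ X and check whether π^{-1}(V) ∈ τ. V is open in τ_Q iff π^{-1}(V) ∈ τ.
  V = {}: π^{-1}(V) = ∅ ∈ τ ✓.
  V = {[r=t]}: π^{-1}(V) = {r, t} ∈ τ ✓.
  V = {[s]}: π^{-1}(V) = {s} ∈ τ ✓.
  V = {[r=t], [s]}: π^{-1}(V) = {r, s, t} ∈ τ ✓.
Open sets in the quotient: τ_Q = {{}, {[r=t]}, {[s]}, {[r=t], [s]}} (4 elements).


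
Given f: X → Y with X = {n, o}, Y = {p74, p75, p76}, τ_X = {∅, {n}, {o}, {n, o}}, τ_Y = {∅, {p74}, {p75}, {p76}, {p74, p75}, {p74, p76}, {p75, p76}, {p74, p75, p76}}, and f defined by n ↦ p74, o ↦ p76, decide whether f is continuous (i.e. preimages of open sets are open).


f IS continuous.

Compute f^{-1}(U) for each U ∈ τ_Y:
  U = ∅: f^{-1}(U) = ∅ ∈ τ_X ✓.
  U = {p74}: f^{-1}(U) = {n} ∈ τ_X ✓.
  U = {p75}: f^{-1}(U) = ∅ ∈ τ_X ✓.
  U = {p76}: f^{-1}(U) = {o} ∈ τ_X ✓.
  U = {p74, p75}: f^{-1}(U) = {n} ∈ τ_X ✓.
  U = {p74, p76}: f^{-1}(U) = {n, o} ∈ τ_X ✓.
  U = {p75, p76}: f^{-1}(U) = {o} ∈ τ_X ✓.
  U = {p74, p75, p76}: f^{-1}(U) = {n, o} ∈ τ_X ✓.
Every preimage lies in τ_X, so f IS continuous.


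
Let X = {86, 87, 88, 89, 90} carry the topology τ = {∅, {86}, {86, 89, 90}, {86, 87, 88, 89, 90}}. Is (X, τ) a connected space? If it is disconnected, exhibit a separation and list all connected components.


(X, τ) is connected.

Find clopen sets (U ∈ τ with X ∖ U ∈ τ):
  U = ∅, X ∖ U = {86, 87, 88, 89, 90} — both open, so U is clopen.
  U = {86, 87, 88, 89, 90}, X ∖ U = ∅ — both open, so U is clopen.
Only trivial clopens (∅ and X) exist, so (X, τ) is connected.
Compute connected components by grouping points that agree on all clopens:
  component: {86, 87, 88, 89, 90}


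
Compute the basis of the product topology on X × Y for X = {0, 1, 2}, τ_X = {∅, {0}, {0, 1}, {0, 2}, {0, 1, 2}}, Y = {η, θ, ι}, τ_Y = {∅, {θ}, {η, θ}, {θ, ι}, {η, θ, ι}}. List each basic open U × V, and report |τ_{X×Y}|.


Basis B = {∅ × ∅, {0} × {θ}, {0} × {η, θ}, {0} × {θ, ι}, {0, 1} × {θ}, {0, 2} × {θ}, {0} × {η, θ, ι}, {0, 1, 2} × {θ}, {0, 1} × {η, θ}, {0, 2} × {η, θ}, {0, 1} × {θ, ι}, {0, 2} × {θ, ι}, {0, 1} × {η, θ, ι}, {0, 2} × {η, θ, ι}, {0, 1, 2} × {η, θ}, {0, 1, 2} × {θ, ι}, {0, 1, 2} × {η, θ, ι}}; |τ_{X×Y}| = 48.

Enumerate products U × V with U ∈ τ_X, V ∈ τ_Y (deduplicated):
  ∅ × ∅ = {} (∅)
  {0} × {θ} = {(0,θ)}
  {0} × {η, θ} = {(0,η), (0,θ)}
  {0} × {θ, ι} = {(0,θ), (0,ι)}
  {0, 1} × {θ} = {(0,θ), (1,θ)}
  {0, 2} × {θ} = {(0,θ), (2,θ)}
  {0} × {η, θ, ι} = {(0,η), (0,θ), (0,ι)}
  {0, 1, 2} × {θ} = {(0,θ), (1,θ), (2,θ)}
  {0, 1} × {η, θ} = {(0,η), (0,θ), (1,η), (1,θ)}
  {0, 2} × {η, θ} = {(0,η), (0,θ), (2,η), (2,θ)}
  {0, 1} × {θ, ι} = {(0,θ), (0,ι), (1,θ), (1,ι)}
  {0, 2} × {θ, ι} = {(0,θ), (0,ι), (2,θ), (2,ι)}
  {0, 1} × {η, θ, ι} = {(0,η), (0,θ), (0,ι), (1,η), (1,θ), (1,ι)}
  {0, 2} × {η, θ, ι} = {(0,η), (0,θ), (0,ι), (2,η), (2,θ), (2,ι)}
  {0, 1, 2} × {η, θ} = {(0,η), (0,θ), (1,η), (1,θ), (2,η), (2,θ)}
  {0, 1, 2} × {θ, ι} = {(0,θ), (0,ι), (1,θ), (1,ι), (2,θ), (2,ι)}
  {0, 1, 2} × {η, θ, ι} = {(0,η), (0,θ), (0,ι), (1,η), (1,θ), (1,ι), (2,η), (2,θ), (2,ι)}
These 17 distinct sets form the basis B.
Close under arbitrary unions to get τ_{X×Y}; counting gives |τ_{X×Y}| = 48.


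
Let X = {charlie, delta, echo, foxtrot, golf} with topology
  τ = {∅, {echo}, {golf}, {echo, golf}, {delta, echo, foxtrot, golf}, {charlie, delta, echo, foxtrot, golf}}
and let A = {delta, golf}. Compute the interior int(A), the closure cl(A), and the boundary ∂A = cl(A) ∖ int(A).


int(A) = {golf}, cl(A) = {charlie, delta, foxtrot, golf}, ∂A = {charlie, delta, foxtrot}.

Closed sets in (X, τ) are complements of opens:
  closed(X, τ) = {∅, {charlie}, {charlie, delta, foxtrot}, {charlie, delta, echo, foxtrot}, {charlie, delta, foxtrot, golf}, {charlie, delta, echo, foxtrot, golf}}.
int(A) = ⋃ {U ∈ τ : U ⊆ A}. Opens contained in A: ∅, {golf}.
Taking the union of these: int(A) = {golf}.
cl(A) = ⋂ {C closed : A ⊆ C}. Closed sets containing A: {charlie, delta, foxtrot, golf}, {charlie, delta, echo, foxtrot, golf}.
Intersecting these: cl(A) = {charlie, delta, foxtrot, golf}.
∂A = cl(A) ∖ int(A) = {charlie, delta, foxtrot, golf} ∖ {golf} = {charlie, delta, foxtrot}.


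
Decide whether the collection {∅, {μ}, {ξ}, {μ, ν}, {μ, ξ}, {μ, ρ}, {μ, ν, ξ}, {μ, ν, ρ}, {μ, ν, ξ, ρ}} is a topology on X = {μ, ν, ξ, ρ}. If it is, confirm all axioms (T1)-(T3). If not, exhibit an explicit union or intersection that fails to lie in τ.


τ is NOT a topology on X.

Axiom (T1): ∅ ∈ τ? Yes; X ∈ τ? Yes.
Axiom (T2/T3): check pairwise unions and intersections of members of τ.
Counterexample for (T2): {ξ} ∪ {μ, ρ} = {μ, ξ, ρ} ∉ τ. Therefore τ is NOT a topology.


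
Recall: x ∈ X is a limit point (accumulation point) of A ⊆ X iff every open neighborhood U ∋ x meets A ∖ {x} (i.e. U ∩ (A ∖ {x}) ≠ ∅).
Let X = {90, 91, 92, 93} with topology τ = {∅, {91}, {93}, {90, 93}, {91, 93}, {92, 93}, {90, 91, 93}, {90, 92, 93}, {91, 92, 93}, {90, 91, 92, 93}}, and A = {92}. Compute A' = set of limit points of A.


A' = ∅

For each x ∈ X, list the open sets U ∈ τ with x ∈ U, then check whether U ∩ (A ∖ {x}) ≠ ∅ for every such U.
  x = 90: open {90, 93} ∋ x has {90, 93} ∩ (A ∖ {90}) = ∅, so x is NOT a limit point.
  x = 91: open {91} ∋ x has {91} ∩ (A ∖ {91}) = ∅, so x is NOT a limit point.
  x = 92: open {92, 93} ∋ x has {92, 93} ∩ (A ∖ {92}) = ∅, so x is NOT a limit point.
  x = 93: open {93} ∋ x has {93} ∩ (A ∖ {93}) = ∅, so x is NOT a limit point.
Collecting: A' = ∅.


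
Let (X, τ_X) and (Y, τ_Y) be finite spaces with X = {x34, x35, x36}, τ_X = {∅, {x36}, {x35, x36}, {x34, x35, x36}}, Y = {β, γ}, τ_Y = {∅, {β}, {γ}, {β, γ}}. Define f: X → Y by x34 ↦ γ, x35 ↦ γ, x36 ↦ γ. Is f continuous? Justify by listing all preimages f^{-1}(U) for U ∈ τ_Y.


f IS continuous.

Compute f^{-1}(U) for each U ∈ τ_Y:
  U = ∅: f^{-1}(U) = ∅ ∈ τ_X ✓.
  U = {β}: f^{-1}(U) = ∅ ∈ τ_X ✓.
  U = {γ}: f^{-1}(U) = {x34, x35, x36} ∈ τ_X ✓.
  U = {β, γ}: f^{-1}(U) = {x34, x35, x36} ∈ τ_X ✓.
Every preimage lies in τ_X, so f IS continuous.


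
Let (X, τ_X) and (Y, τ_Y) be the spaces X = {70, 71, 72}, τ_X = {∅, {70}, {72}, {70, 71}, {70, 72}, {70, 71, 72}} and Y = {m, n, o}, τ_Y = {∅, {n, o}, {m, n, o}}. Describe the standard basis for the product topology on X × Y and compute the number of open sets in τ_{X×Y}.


Basis B = {∅ × ∅, {70} × {n, o}, {72} × {n, o}, {70} × {m, n, o}, {72} × {m, n, o}, {70, 71} × {n, o}, {70, 72} × {n, o}, {70, 71} × {m, n, o}, {70, 72} × {m, n, o}, {70, 71, 72} × {n, o}, {70, 71, 72} × {m, n, o}}; |τ_{X×Y}| = 18.

Enumerate products U × V with U ∈ τ_X, V ∈ τ_Y (deduplicated):
  ∅ × ∅ = {} (∅)
  {70} × {n, o} = {(70,n), (70,o)}
  {72} × {n, o} = {(72,n), (72,o)}
  {70} × {m, n, o} = {(70,m), (70,n), (70,o)}
  {72} × {m, n, o} = {(72,m), (72,n), (72,o)}
  {70, 71} × {n, o} = {(70,n), (70,o), (71,n), (71,o)}
  {70, 72} × {n, o} = {(70,n), (70,o), (72,n), (72,o)}
  {70, 71} × {m, n, o} = {(70,m), (70,n), (70,o), (71,m), (71,n), (71,o)}
  {70, 72} × {m, n, o} = {(70,m), (70,n), (70,o), (72,m), (72,n), (72,o)}
  {70, 71, 72} × {n, o} = {(70,n), (70,o), (71,n), (71,o), (72,n), (72,o)}
  {70, 71, 72} × {m, n, o} = {(70,m), (70,n), (70,o), (71,m), (71,n), (71,o), (72,m), (72,n), (72,o)}
These 11 distinct sets form the basis B.
Close under arbitrary unions to get τ_{X×Y}; counting gives |τ_{X×Y}| = 18.


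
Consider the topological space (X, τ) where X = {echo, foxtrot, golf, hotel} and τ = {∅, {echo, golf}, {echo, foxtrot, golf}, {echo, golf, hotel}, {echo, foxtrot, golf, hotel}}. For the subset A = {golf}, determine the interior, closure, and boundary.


int(A) = ∅, cl(A) = {echo, foxtrot, golf, hotel}, ∂A = {echo, foxtrot, golf, hotel}.

Closed sets in (X, τ) are complements of opens:
  closed(X, τ) = {∅, {foxtrot}, {hotel}, {foxtrot, hotel}, {echo, foxtrot, golf, hotel}}.
int(A) = ⋃ {U ∈ τ : U ⊆ A}. Opens contained in A: ∅.
Taking the union of these: int(A) = ∅.
cl(A) = ⋂ {C closed : A ⊆ C}. Closed sets containing A: {echo, foxtrot, golf, hotel}.
Intersecting these: cl(A) = {echo, foxtrot, golf, hotel}.
∂A = cl(A) ∖ int(A) = {echo, foxtrot, golf, hotel} ∖ ∅ = {echo, foxtrot, golf, hotel}.


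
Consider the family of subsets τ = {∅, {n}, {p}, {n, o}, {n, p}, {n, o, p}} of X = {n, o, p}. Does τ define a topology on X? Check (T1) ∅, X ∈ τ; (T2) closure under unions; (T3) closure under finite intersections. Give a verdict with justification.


τ IS a topology on X.

Axiom (T1): ∅ ∈ τ? Yes; X ∈ τ? Yes.
Axiom (T2/T3): check pairwise unions and intersections of members of τ.
All pairwise intersections and unions checked — each lies in τ. Therefore τ satisfies (T1), (T2), (T3): it IS a topology on X.


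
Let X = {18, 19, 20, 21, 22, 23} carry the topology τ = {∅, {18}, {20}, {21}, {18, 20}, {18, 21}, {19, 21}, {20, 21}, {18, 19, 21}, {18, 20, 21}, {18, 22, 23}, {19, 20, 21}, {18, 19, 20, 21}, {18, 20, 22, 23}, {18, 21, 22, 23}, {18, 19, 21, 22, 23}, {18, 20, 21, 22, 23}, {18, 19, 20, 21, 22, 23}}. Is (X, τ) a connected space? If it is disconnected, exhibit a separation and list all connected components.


(X, τ) is disconnected; components = [{20}, {19, 21}, {18, 22, 23}].

Find clopen sets (U ∈ τ with X ∖ U ∈ τ):
  U = ∅, X ∖ U = {18, 19, 20, 21, 22, 23} — both open, so U is clopen.
  U = {20}, X ∖ U = {18, 19, 21, 22, 23} — both open, so U is clopen.
  U = {19, 21}, X ∖ U = {18, 20, 22, 23} — both open, so U is clopen.
  U = {18, 22, 23}, X ∖ U = {19, 20, 21} — both open, so U is clopen.
  U = {19, 20, 21}, X ∖ U = {18, 22, 23} — both open, so U is clopen.
  U = {18, 20, 22, 23}, X ∖ U = {19, 21} — both open, so U is clopen.
  U = {18, 19, 21, 22, 23}, X ∖ U = {20} — both open, so U is clopen.
  U = {18, 19, 20, 21, 22, 23}, X ∖ U = ∅ — both open, so U is clopen.
Nontrivial clopen(s) exist: e.g. {18, 19, 21, 22, 23}. So (X, τ) is disconnected.
Compute connected components by grouping points that agree on all clopens:
  component: {20}
  component: {19, 21}
  component: {18, 22, 23}


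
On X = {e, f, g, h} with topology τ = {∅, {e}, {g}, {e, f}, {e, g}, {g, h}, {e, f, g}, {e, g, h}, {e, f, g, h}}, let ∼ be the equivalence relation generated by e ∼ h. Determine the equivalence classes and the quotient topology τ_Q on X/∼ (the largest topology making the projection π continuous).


X/∼ = {[e=h], [f], [g]}; |τ_Q| = 4.

Equivalence classes: [e=h], [f], [g].
Quotient map π: X → X/∼ sends e ↦ [e=h], f ↦ [f], g ↦ [g], h ↦ [e=h].
For each subset V ⊆ X/∼, compute π^{-1}(V) ⊆ X and check whether π^{-1}(V) ∈ τ. V is open in τ_Q iff π^{-1}(V) ∈ τ.
  V = {}: π^{-1}(V) = ∅ ∈ τ ✓.
  V = {[e=h]}: π^{-1}(V) = {e, h} ∉ τ ✗.
  V = {[f]}: π^{-1}(V) = {f} ∉ τ ✗.
  V = {[e=h], [f]}: π^{-1}(V) = {e, f, h} ∉ τ ✗.
  V = {[g]}: π^{-1}(V) = {g} ∈ τ ✓.
  V = {[e=h], [g]}: π^{-1}(V) = {e, g, h} ∈ τ ✓.
  V = {[f], [g]}: π^{-1}(V) = {f, g} ∉ τ ✗.
  V = {[e=h], [f], [g]}: π^{-1}(V) = {e, f, g, h} ∈ τ ✓.
Open sets in the quotient: τ_Q = {{}, {[g]}, {[e=h], [g]}, {[e=h], [f], [g]}} (4 elements).


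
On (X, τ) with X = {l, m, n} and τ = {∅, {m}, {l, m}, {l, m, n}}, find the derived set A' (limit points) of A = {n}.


A' = ∅

For each x ∈ X, list the open sets U ∈ τ with x ∈ U, then check whether U ∩ (A ∖ {x}) ≠ ∅ for every such U.
  x = l: open {l, m} ∋ x has {l, m} ∩ (A ∖ {l}) = ∅, so x is NOT a limit point.
  x = m: open {m} ∋ x has {m} ∩ (A ∖ {m}) = ∅, so x is NOT a limit point.
  x = n: open {l, m, n} ∋ x has {l, m, n} ∩ (A ∖ {n}) = ∅, so x is NOT a limit point.
Collecting: A' = ∅.


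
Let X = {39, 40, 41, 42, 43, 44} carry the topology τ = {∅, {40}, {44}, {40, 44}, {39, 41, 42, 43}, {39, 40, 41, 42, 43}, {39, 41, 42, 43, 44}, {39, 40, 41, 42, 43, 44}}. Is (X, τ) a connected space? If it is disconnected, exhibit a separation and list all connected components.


(X, τ) is disconnected; components = [{40}, {44}, {39, 41, 42, 43}].

Find clopen sets (U ∈ τ with X ∖ U ∈ τ):
  U = ∅, X ∖ U = {39, 40, 41, 42, 43, 44} — both open, so U is clopen.
  U = {40}, X ∖ U = {39, 41, 42, 43, 44} — both open, so U is clopen.
  U = {44}, X ∖ U = {39, 40, 41, 42, 43} — both open, so U is clopen.
  U = {40, 44}, X ∖ U = {39, 41, 42, 43} — both open, so U is clopen.
  U = {39, 41, 42, 43}, X ∖ U = {40, 44} — both open, so U is clopen.
  U = {39, 40, 41, 42, 43}, X ∖ U = {44} — both open, so U is clopen.
  U = {39, 41, 42, 43, 44}, X ∖ U = {40} — both open, so U is clopen.
  U = {39, 40, 41, 42, 43, 44}, X ∖ U = ∅ — both open, so U is clopen.
Nontrivial clopen(s) exist: e.g. {40}. So (X, τ) is disconnected.
Compute connected components by grouping points that agree on all clopens:
  component: {40}
  component: {44}
  component: {39, 41, 42, 43}


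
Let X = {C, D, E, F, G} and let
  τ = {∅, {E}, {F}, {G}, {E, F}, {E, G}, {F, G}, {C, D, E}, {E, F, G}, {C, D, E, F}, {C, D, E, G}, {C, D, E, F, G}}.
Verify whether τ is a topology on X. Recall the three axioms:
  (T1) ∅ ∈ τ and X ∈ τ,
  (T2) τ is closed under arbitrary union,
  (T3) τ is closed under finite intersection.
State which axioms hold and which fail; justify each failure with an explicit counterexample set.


τ IS a topology on X.

Axiom (T1): ∅ ∈ τ? Yes; X ∈ τ? Yes.
Axiom (T2/T3): check pairwise unions and intersections of members of τ.
All pairwise intersections and unions checked — each lies in τ. Therefore τ satisfies (T1), (T2), (T3): it IS a topology on X.


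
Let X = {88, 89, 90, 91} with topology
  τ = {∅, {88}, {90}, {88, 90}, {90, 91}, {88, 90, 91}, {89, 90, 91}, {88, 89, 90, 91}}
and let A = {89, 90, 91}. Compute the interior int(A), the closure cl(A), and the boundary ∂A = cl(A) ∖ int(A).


int(A) = {89, 90, 91}, cl(A) = {89, 90, 91}, ∂A = ∅.

Closed sets in (X, τ) are complements of opens:
  closed(X, τ) = {∅, {88}, {89}, {88, 89}, {89, 91}, {88, 89, 91}, {89, 90, 91}, {88, 89, 90, 91}}.
int(A) = ⋃ {U ∈ τ : U ⊆ A}. Opens contained in A: ∅, {90}, {90, 91}, {89, 90, 91}.
Taking the union of these: int(A) = {89, 90, 91}.
cl(A) = ⋂ {C closed : A ⊆ C}. Closed sets containing A: {89, 90, 91}, {88, 89, 90, 91}.
Intersecting these: cl(A) = {89, 90, 91}.
∂A = cl(A) ∖ int(A) = {89, 90, 91} ∖ {89, 90, 91} = ∅.


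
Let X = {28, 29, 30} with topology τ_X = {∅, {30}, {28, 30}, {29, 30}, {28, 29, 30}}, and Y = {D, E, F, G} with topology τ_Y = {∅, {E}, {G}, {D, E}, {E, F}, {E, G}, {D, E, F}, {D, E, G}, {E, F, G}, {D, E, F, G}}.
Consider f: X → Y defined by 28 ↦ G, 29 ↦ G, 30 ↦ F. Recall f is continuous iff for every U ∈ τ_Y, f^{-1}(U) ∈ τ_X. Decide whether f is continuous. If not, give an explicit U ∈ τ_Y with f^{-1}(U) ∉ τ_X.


f is NOT continuous.

Compute f^{-1}(U) for each U ∈ τ_Y:
  U = ∅: f^{-1}(U) = ∅ ∈ τ_X ✓.
  U = {E}: f^{-1}(U) = ∅ ∈ τ_X ✓.
  U = {G}: f^{-1}(U) = {28, 29} ∉ τ_X ✗.
  U = {D, E}: f^{-1}(U) = ∅ ∈ τ_X ✓.
  U = {E, F}: f^{-1}(U) = {30} ∈ τ_X ✓.
  U = {E, G}: f^{-1}(U) = {28, 29} ∉ τ_X ✗.
  U = {D, E, F}: f^{-1}(U) = {30} ∈ τ_X ✓.
  U = {D, E, G}: f^{-1}(U) = {28, 29} ∉ τ_X ✗.
  U = {E, F, G}: f^{-1}(U) = {28, 29, 30} ∈ τ_X ✓.
  U = {D, E, F, G}: f^{-1}(U) = {28, 29, 30} ∈ τ_X ✓.
Found U = {G} with f^{-1}(U) = {28, 29} not in τ_X. Therefore f is NOT continuous.


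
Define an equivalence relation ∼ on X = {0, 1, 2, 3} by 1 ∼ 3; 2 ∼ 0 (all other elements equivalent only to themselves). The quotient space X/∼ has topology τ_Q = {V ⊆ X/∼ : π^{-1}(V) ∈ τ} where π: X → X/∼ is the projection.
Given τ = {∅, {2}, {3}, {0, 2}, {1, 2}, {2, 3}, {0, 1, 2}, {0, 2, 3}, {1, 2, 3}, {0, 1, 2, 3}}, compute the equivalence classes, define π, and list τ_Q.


X/∼ = {[0=2], [1=3]}; |τ_Q| = 3.

Equivalence classes: [0=2], [1=3].
Quotient map π: X → X/∼ sends 0 ↦ [0=2], 1 ↦ [1=3], 2 ↦ [0=2], 3 ↦ [1=3].
For each subset V ⊆ X/∼, compute π^{-1}(V) ⊆ X and check whether π^{-1}(V) ∈ τ. V is open in τ_Q iff π^{-1}(V) ∈ τ.
  V = {}: π^{-1}(V) = ∅ ∈ τ ✓.
  V = {[0=2]}: π^{-1}(V) = {0, 2} ∈ τ ✓.
  V = {[1=3]}: π^{-1}(V) = {1, 3} ∉ τ ✗.
  V = {[0=2], [1=3]}: π^{-1}(V) = {0, 1, 2, 3} ∈ τ ✓.
Open sets in the quotient: τ_Q = {{}, {[0=2]}, {[0=2], [1=3]}} (3 elements).


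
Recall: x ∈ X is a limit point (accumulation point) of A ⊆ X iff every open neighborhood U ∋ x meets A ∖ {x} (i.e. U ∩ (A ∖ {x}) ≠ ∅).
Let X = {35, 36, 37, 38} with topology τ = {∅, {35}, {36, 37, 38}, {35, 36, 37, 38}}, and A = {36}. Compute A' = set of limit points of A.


A' = {37, 38}

For each x ∈ X, list the open sets U ∈ τ with x ∈ U, then check whether U ∩ (A ∖ {x}) ≠ ∅ for every such U.
  x = 35: open {35} ∋ x has {35} ∩ (A ∖ {35}) = ∅, so x is NOT a limit point.
  x = 36: open {36, 37, 38} ∋ x has {36, 37, 38} ∩ (A ∖ {36}) = ∅, so x is NOT a limit point.
  x = 37: opens ∋ x are {36, 37, 38}, {35, 36, 37, 38}; each meets A ∖ {37}, so x IS a limit point.
  x = 38: opens ∋ x are {36, 37, 38}, {35, 36, 37, 38}; each meets A ∖ {38}, so x IS a limit point.
Collecting: A' = {37, 38}.


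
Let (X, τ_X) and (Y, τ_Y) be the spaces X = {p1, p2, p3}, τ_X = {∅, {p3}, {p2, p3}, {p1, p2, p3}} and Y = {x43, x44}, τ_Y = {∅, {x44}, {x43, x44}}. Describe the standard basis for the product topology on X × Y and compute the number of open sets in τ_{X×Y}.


Basis B = {∅ × ∅, {p3} × {x44}, {p2, p3} × {x44}, {p3} × {x43, x44}, {p1, p2, p3} × {x44}, {p2, p3} × {x43, x44}, {p1, p2, p3} × {x43, x44}}; |τ_{X×Y}| = 10.

Enumerate products U × V with U ∈ τ_X, V ∈ τ_Y (deduplicated):
  ∅ × ∅ = {} (∅)
  {p3} × {x44} = {(p3,x44)}
  {p2, p3} × {x44} = {(p2,x44), (p3,x44)}
  {p3} × {x43, x44} = {(p3,x43), (p3,x44)}
  {p1, p2, p3} × {x44} = {(p1,x44), (p2,x44), (p3,x44)}
  {p2, p3} × {x43, x44} = {(p2,x43), (p2,x44), (p3,x43), (p3,x44)}
  {p1, p2, p3} × {x43, x44} = {(p1,x43), (p1,x44), (p2,x43), (p2,x44), (p3,x43), (p3,x44)}
These 7 distinct sets form the basis B.
Close under arbitrary unions to get τ_{X×Y}; counting gives |τ_{X×Y}| = 10.


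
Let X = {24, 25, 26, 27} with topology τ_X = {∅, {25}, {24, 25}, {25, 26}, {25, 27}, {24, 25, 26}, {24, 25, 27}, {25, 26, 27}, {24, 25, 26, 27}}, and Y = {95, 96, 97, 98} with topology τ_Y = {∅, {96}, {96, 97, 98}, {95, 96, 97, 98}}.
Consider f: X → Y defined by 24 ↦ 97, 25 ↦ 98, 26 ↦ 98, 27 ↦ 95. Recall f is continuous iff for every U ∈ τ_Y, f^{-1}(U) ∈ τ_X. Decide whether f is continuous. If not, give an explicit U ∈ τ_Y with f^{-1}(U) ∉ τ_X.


f IS continuous.

Compute f^{-1}(U) for each U ∈ τ_Y:
  U = ∅: f^{-1}(U) = ∅ ∈ τ_X ✓.
  U = {96}: f^{-1}(U) = ∅ ∈ τ_X ✓.
  U = {96, 97, 98}: f^{-1}(U) = {24, 25, 26} ∈ τ_X ✓.
  U = {95, 96, 97, 98}: f^{-1}(U) = {24, 25, 26, 27} ∈ τ_X ✓.
Every preimage lies in τ_X, so f IS continuous.


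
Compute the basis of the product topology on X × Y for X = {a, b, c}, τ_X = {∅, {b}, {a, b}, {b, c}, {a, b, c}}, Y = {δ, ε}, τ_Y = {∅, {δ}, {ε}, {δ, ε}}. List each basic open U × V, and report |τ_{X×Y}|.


Basis B = {∅ × ∅, {b} × {δ}, {b} × {ε}, {a, b} × {δ}, {a, b} × {ε}, {b} × {δ, ε}, {b, c} × {δ}, {b, c} × {ε}, {a, b, c} × {δ}, {a, b, c} × {ε}, {a, b} × {δ, ε}, {b, c} × {δ, ε}, {a, b, c} × {δ, ε}}; |τ_{X×Y}| = 25.

Enumerate products U × V with U ∈ τ_X, V ∈ τ_Y (deduplicated):
  ∅ × ∅ = {} (∅)
  {b} × {δ} = {(b,δ)}
  {b} × {ε} = {(b,ε)}
  {a, b} × {δ} = {(a,δ), (b,δ)}
  {a, b} × {ε} = {(a,ε), (b,ε)}
  {b} × {δ, ε} = {(b,δ), (b,ε)}
  {b, c} × {δ} = {(b,δ), (c,δ)}
  {b, c} × {ε} = {(b,ε), (c,ε)}
  {a, b, c} × {δ} = {(a,δ), (b,δ), (c,δ)}
  {a, b, c} × {ε} = {(a,ε), (b,ε), (c,ε)}
  {a, b} × {δ, ε} = {(a,δ), (a,ε), (b,δ), (b,ε)}
  {b, c} × {δ, ε} = {(b,δ), (b,ε), (c,δ), (c,ε)}
  {a, b, c} × {δ, ε} = {(a,δ), (a,ε), (b,δ), (b,ε), (c,δ), (c,ε)}
These 13 distinct sets form the basis B.
Close under arbitrary unions to get τ_{X×Y}; counting gives |τ_{X×Y}| = 25.


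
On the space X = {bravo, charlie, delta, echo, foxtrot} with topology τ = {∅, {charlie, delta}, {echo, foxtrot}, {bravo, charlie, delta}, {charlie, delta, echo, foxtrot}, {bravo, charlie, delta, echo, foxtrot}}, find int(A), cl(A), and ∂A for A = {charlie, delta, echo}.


int(A) = {charlie, delta}, cl(A) = {bravo, charlie, delta, echo, foxtrot}, ∂A = {bravo, echo, foxtrot}.

Closed sets in (X, τ) are complements of opens:
  closed(X, τ) = {∅, {bravo}, {echo, foxtrot}, {bravo, charlie, delta}, {bravo, echo, foxtrot}, {bravo, charlie, delta, echo, foxtrot}}.
int(A) = ⋃ {U ∈ τ : U ⊆ A}. Opens contained in A: ∅, {charlie, delta}.
Taking the union of these: int(A) = {charlie, delta}.
cl(A) = ⋂ {C closed : A ⊆ C}. Closed sets containing A: {bravo, charlie, delta, echo, foxtrot}.
Intersecting these: cl(A) = {bravo, charlie, delta, echo, foxtrot}.
∂A = cl(A) ∖ int(A) = {bravo, charlie, delta, echo, foxtrot} ∖ {charlie, delta} = {bravo, echo, foxtrot}.


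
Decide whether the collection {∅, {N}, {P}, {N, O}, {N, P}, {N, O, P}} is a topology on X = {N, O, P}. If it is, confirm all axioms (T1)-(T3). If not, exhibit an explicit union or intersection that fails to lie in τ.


τ IS a topology on X.

Axiom (T1): ∅ ∈ τ? Yes; X ∈ τ? Yes.
Axiom (T2/T3): check pairwise unions and intersections of members of τ.
All pairwise intersections and unions checked — each lies in τ. Therefore τ satisfies (T1), (T2), (T3): it IS a topology on X.


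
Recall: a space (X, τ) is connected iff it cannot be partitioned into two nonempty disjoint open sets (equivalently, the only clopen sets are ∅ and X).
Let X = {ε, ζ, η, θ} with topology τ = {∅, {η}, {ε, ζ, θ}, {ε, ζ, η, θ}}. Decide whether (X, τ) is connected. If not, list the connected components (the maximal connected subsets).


(X, τ) is disconnected; components = [{η}, {ε, ζ, θ}].

Find clopen sets (U ∈ τ with X ∖ U ∈ τ):
  U = ∅, X ∖ U = {ε, ζ, η, θ} — both open, so U is clopen.
  U = {η}, X ∖ U = {ε, ζ, θ} — both open, so U is clopen.
  U = {ε, ζ, θ}, X ∖ U = {η} — both open, so U is clopen.
  U = {ε, ζ, η, θ}, X ∖ U = ∅ — both open, so U is clopen.
Nontrivial clopen(s) exist: e.g. {ε, ζ, θ}. So (X, τ) is disconnected.
Compute connected components by grouping points that agree on all clopens:
  component: {η}
  component: {ε, ζ, θ}


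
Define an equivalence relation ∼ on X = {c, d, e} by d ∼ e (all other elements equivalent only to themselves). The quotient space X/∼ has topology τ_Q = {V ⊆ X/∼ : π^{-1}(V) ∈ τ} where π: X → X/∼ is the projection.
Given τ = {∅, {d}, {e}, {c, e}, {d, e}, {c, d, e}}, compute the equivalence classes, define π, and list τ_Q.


X/∼ = {[c], [d=e]}; |τ_Q| = 3.

Equivalence classes: [c], [d=e].
Quotient map π: X → X/∼ sends c ↦ [c], d ↦ [d=e], e ↦ [d=e].
For each subset V ⊆ X/∼, compute π^{-1}(V) ⊆ X and check whether π^{-1}(V) ∈ τ. V is open in τ_Q iff π^{-1}(V) ∈ τ.
  V = {}: π^{-1}(V) = ∅ ∈ τ ✓.
  V = {[c]}: π^{-1}(V) = {c} ∉ τ ✗.
  V = {[d=e]}: π^{-1}(V) = {d, e} ∈ τ ✓.
  V = {[c], [d=e]}: π^{-1}(V) = {c, d, e} ∈ τ ✓.
Open sets in the quotient: τ_Q = {{}, {[d=e]}, {[c], [d=e]}} (3 elements).


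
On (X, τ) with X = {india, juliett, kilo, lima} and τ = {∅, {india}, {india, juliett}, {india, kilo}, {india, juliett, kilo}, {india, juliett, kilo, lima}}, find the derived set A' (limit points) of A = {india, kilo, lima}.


A' = {juliett, kilo, lima}

For each x ∈ X, list the open sets U ∈ τ with x ∈ U, then check whether U ∩ (A ∖ {x}) ≠ ∅ for every such U.
  x = india: open {india} ∋ x has {india} ∩ (A ∖ {india}) = ∅, so x is NOT a limit point.
  x = juliett: opens ∋ x are {india, juliett}, {india, juliett, kilo}, {india, juliett, kilo, lima}; each meets A ∖ {juliett}, so x IS a limit point.
  x = kilo: opens ∋ x are {india, kilo}, {india, juliett, kilo}, {india, juliett, kilo, lima}; each meets A ∖ {kilo}, so x IS a limit point.
  x = lima: opens ∋ x are {india, juliett, kilo, lima}; each meets A ∖ {lima}, so x IS a limit point.
Collecting: A' = {juliett, kilo, lima}.


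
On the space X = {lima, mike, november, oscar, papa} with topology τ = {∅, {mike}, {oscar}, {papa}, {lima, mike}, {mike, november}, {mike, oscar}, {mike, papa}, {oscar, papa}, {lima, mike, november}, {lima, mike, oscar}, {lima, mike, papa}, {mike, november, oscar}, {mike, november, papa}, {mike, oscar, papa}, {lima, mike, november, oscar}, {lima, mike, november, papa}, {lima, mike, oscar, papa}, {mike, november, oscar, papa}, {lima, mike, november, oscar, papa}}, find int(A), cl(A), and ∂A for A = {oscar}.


int(A) = {oscar}, cl(A) = {oscar}, ∂A = ∅.

Closed sets in (X, τ) are complements of opens:
  closed(X, τ) = {∅, {lima}, {november}, {oscar}, {papa}, {lima, november}, {lima, oscar}, {lima, papa}, {november, oscar}, {november, papa}, {oscar, papa}, {lima, mike, november}, {lima, november, oscar}, {lima, november, papa}, {lima, oscar, papa}, {november, oscar, papa}, {lima, mike, november, oscar}, {lima, mike, november, papa}, {lima, november, oscar, papa}, {lima, mike, november, oscar, papa}}.
int(A) = ⋃ {U ∈ τ : U ⊆ A}. Opens contained in A: ∅, {oscar}.
Taking the union of these: int(A) = {oscar}.
cl(A) = ⋂ {C closed : A ⊆ C}. Closed sets containing A: {oscar}, {lima, oscar}, {november, oscar}, {oscar, papa}, {lima, november, oscar}, {lima, oscar, papa}, {november, oscar, papa}, {lima, mike, november, oscar}, {lima, november, oscar, papa}, {lima, mike, november, oscar, papa}.
Intersecting these: cl(A) = {oscar}.
∂A = cl(A) ∖ int(A) = {oscar} ∖ {oscar} = ∅.


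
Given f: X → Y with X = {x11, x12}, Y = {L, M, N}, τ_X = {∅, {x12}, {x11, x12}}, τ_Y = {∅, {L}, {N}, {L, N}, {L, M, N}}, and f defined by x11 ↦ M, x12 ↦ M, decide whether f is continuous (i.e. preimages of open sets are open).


f IS continuous.

Compute f^{-1}(U) for each U ∈ τ_Y:
  U = ∅: f^{-1}(U) = ∅ ∈ τ_X ✓.
  U = {L}: f^{-1}(U) = ∅ ∈ τ_X ✓.
  U = {N}: f^{-1}(U) = ∅ ∈ τ_X ✓.
  U = {L, N}: f^{-1}(U) = ∅ ∈ τ_X ✓.
  U = {L, M, N}: f^{-1}(U) = {x11, x12} ∈ τ_X ✓.
Every preimage lies in τ_X, so f IS continuous.


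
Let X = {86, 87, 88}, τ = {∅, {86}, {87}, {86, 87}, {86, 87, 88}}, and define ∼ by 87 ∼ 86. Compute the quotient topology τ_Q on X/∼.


X/∼ = {[86=87], [88]}; |τ_Q| = 3.

Equivalence classes: [86=87], [88].
Quotient map π: X → X/∼ sends 86 ↦ [86=87], 87 ↦ [86=87], 88 ↦ [88].
For each subset V ⊆ X/∼, compute π^{-1}(V) ⊆ X and check whether π^{-1}(V) ∈ τ. V is open in τ_Q iff π^{-1}(V) ∈ τ.
  V = {}: π^{-1}(V) = ∅ ∈ τ ✓.
  V = {[86=87]}: π^{-1}(V) = {86, 87} ∈ τ ✓.
  V = {[88]}: π^{-1}(V) = {88} ∉ τ ✗.
  V = {[86=87], [88]}: π^{-1}(V) = {86, 87, 88} ∈ τ ✓.
Open sets in the quotient: τ_Q = {{}, {[86=87]}, {[86=87], [88]}} (3 elements).


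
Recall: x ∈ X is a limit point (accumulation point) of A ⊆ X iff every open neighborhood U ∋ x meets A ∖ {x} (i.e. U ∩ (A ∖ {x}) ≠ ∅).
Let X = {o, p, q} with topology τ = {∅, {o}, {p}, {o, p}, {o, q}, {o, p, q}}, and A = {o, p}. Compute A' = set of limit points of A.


A' = {q}

For each x ∈ X, list the open sets U ∈ τ with x ∈ U, then check whether U ∩ (A ∖ {x}) ≠ ∅ for every such U.
  x = o: open {o} ∋ x has {o} ∩ (A ∖ {o}) = ∅, so x is NOT a limit point.
  x = p: open {p} ∋ x has {p} ∩ (A ∖ {p}) = ∅, so x is NOT a limit point.
  x = q: opens ∋ x are {o, q}, {o, p, q}; each meets A ∖ {q}, so x IS a limit point.
Collecting: A' = {q}.


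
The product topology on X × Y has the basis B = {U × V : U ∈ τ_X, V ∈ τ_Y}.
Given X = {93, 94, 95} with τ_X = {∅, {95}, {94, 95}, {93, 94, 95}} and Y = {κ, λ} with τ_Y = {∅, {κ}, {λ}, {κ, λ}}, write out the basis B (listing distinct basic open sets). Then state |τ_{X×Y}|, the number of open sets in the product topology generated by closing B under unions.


Basis B = {∅ × ∅, {95} × {κ}, {95} × {λ}, {94, 95} × {κ}, {94, 95} × {λ}, {95} × {κ, λ}, {93, 94, 95} × {κ}, {93, 94, 95} × {λ}, {94, 95} × {κ, λ}, {93, 94, 95} × {κ, λ}}; |τ_{X×Y}| = 16.

Enumerate products U × V with U ∈ τ_X, V ∈ τ_Y (deduplicated):
  ∅ × ∅ = {} (∅)
  {95} × {κ} = {(95,κ)}
  {95} × {λ} = {(95,λ)}
  {94, 95} × {κ} = {(94,κ), (95,κ)}
  {94, 95} × {λ} = {(94,λ), (95,λ)}
  {95} × {κ, λ} = {(95,κ), (95,λ)}
  {93, 94, 95} × {κ} = {(93,κ), (94,κ), (95,κ)}
  {93, 94, 95} × {λ} = {(93,λ), (94,λ), (95,λ)}
  {94, 95} × {κ, λ} = {(94,κ), (94,λ), (95,κ), (95,λ)}
  {93, 94, 95} × {κ, λ} = {(93,κ), (93,λ), (94,κ), (94,λ), (95,κ), (95,λ)}
These 10 distinct sets form the basis B.
Close under arbitrary unions to get τ_{X×Y}; counting gives |τ_{X×Y}| = 16.


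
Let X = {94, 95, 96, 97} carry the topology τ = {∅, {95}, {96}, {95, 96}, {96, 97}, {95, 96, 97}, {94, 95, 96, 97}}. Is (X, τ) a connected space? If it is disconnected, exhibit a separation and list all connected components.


(X, τ) is connected.

Find clopen sets (U ∈ τ with X ∖ U ∈ τ):
  U = ∅, X ∖ U = {94, 95, 96, 97} — both open, so U is clopen.
  U = {94, 95, 96, 97}, X ∖ U = ∅ — both open, so U is clopen.
Only trivial clopens (∅ and X) exist, so (X, τ) is connected.
Compute connected components by grouping points that agree on all clopens:
  component: {94, 95, 96, 97}


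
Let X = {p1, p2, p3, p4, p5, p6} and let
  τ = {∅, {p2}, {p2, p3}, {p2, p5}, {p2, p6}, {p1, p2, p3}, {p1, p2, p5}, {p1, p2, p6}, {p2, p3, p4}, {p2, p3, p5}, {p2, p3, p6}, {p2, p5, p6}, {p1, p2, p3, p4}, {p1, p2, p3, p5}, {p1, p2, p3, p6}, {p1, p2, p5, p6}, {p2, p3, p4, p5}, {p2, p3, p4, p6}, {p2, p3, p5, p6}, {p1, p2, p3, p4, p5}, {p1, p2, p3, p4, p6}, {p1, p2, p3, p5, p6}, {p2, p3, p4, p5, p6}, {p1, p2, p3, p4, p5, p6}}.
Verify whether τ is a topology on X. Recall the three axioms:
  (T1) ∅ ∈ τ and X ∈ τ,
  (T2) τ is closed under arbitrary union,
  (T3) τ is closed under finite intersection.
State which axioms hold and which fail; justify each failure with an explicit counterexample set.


τ is NOT a topology on X.

Axiom (T1): ∅ ∈ τ? Yes; X ∈ τ? Yes.
Axiom (T2/T3): check pairwise unions and intersections of members of τ.
Counterexample for (T3): {p1, p2, p3} ∩ {p1, p2, p5} = {p1, p2} ∉ τ. Therefore τ is NOT a topology.


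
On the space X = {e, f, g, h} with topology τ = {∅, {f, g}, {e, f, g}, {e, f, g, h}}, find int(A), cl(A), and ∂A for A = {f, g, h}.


int(A) = {f, g}, cl(A) = {e, f, g, h}, ∂A = {e, h}.

Closed sets in (X, τ) are complements of opens:
  closed(X, τ) = {∅, {h}, {e, h}, {e, f, g, h}}.
int(A) = ⋃ {U ∈ τ : U ⊆ A}. Opens contained in A: ∅, {f, g}.
Taking the union of these: int(A) = {f, g}.
cl(A) = ⋂ {C closed : A ⊆ C}. Closed sets containing A: {e, f, g, h}.
Intersecting these: cl(A) = {e, f, g, h}.
∂A = cl(A) ∖ int(A) = {e, f, g, h} ∖ {f, g} = {e, h}.


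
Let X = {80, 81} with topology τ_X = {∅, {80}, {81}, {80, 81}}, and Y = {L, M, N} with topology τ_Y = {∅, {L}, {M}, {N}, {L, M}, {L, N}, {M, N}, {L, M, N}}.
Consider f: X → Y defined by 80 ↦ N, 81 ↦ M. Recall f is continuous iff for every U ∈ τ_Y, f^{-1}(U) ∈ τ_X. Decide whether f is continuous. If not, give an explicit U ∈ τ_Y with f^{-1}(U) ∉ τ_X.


f IS continuous.

Compute f^{-1}(U) for each U ∈ τ_Y:
  U = ∅: f^{-1}(U) = ∅ ∈ τ_X ✓.
  U = {L}: f^{-1}(U) = ∅ ∈ τ_X ✓.
  U = {M}: f^{-1}(U) = {81} ∈ τ_X ✓.
  U = {N}: f^{-1}(U) = {80} ∈ τ_X ✓.
  U = {L, M}: f^{-1}(U) = {81} ∈ τ_X ✓.
  U = {L, N}: f^{-1}(U) = {80} ∈ τ_X ✓.
  U = {M, N}: f^{-1}(U) = {80, 81} ∈ τ_X ✓.
  U = {L, M, N}: f^{-1}(U) = {80, 81} ∈ τ_X ✓.
Every preimage lies in τ_X, so f IS continuous.


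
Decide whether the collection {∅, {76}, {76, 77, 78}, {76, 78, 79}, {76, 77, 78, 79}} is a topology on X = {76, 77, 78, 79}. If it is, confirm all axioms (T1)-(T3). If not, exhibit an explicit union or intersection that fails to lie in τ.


τ is NOT a topology on X.

Axiom (T1): ∅ ∈ τ? Yes; X ∈ τ? Yes.
Axiom (T2/T3): check pairwise unions and intersections of members of τ.
Counterexample for (T3): {76, 77, 78} ∩ {76, 78, 79} = {76, 78} ∉ τ. Therefore τ is NOT a topology.


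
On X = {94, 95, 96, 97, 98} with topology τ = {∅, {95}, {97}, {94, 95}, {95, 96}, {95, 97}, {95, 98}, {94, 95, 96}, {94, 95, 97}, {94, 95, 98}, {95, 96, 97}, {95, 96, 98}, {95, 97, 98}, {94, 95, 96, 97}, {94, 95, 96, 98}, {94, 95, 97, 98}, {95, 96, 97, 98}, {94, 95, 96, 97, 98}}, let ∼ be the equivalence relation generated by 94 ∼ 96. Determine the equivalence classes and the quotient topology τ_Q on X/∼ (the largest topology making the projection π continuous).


X/∼ = {[94=96], [95], [97], [98]}; |τ_Q| = 10.

Equivalence classes: [94=96], [95], [97], [98].
Quotient map π: X → X/∼ sends 94 ↦ [94=96], 95 ↦ [95], 96 ↦ [94=96], 97 ↦ [97], 98 ↦ [98].
For each subset V ⊆ X/∼, compute π^{-1}(V) ⊆ X and check whether π^{-1}(V) ∈ τ. V is open in τ_Q iff π^{-1}(V) ∈ τ.
  V = {}: π^{-1}(V) = ∅ ∈ τ ✓.
  V = {[94=96]}: π^{-1}(V) = {94, 96} ∉ τ ✗.
  V = {[95]}: π^{-1}(V) = {95} ∈ τ ✓.
  V = {[94=96], [95]}: π^{-1}(V) = {94, 95, 96} ∈ τ ✓.
  V = {[97]}: π^{-1}(V) = {97} ∈ τ ✓.
  V = {[94=96], [97]}: π^{-1}(V) = {94, 96, 97} ∉ τ ✗.
  V = {[95], [97]}: π^{-1}(V) = {95, 97} ∈ τ ✓.
  V = {[94=96], [95], [97]}: π^{-1}(V) = {94, 95, 96, 97} ∈ τ ✓.
  V = {[98]}: π^{-1}(V) = {98} ∉ τ ✗.
  V = {[94=96], [98]}: π^{-1}(V) = {94, 96, 98} ∉ τ ✗.
  V = {[95], [98]}: π^{-1}(V) = {95, 98} ∈ τ ✓.
  V = {[94=96], [95], [98]}: π^{-1}(V) = {94, 95, 96, 98} ∈ τ ✓.
  V = {[97], [98]}: π^{-1}(V) = {97, 98} ∉ τ ✗.
  V = {[94=96], [97], [98]}: π^{-1}(V) = {94, 96, 97, 98} ∉ τ ✗.
  V = {[95], [97], [98]}: π^{-1}(V) = {95, 97, 98} ∈ τ ✓.
  V = {[94=96], [95], [97], [98]}: π^{-1}(V) = {94, 95, 96, 97, 98} ∈ τ ✓.
Open sets in the quotient: τ_Q = {{}, {[95]}, {[94=96], [95]}, {[97]}, {[95], [97]}, {[94=96], [95], [97]}, {[95], [98]}, {[94=96], [95], [98]}, {[95], [97], [98]}, {[94=96], [95], [97], [98]}} (10 elements).


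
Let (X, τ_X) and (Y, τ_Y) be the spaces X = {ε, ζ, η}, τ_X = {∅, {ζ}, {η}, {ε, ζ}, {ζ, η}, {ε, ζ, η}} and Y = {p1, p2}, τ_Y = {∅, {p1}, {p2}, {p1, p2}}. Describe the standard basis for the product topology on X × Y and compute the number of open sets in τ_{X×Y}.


Basis B = {∅ × ∅, {ζ} × {p1}, {ζ} × {p2}, {η} × {p1}, {η} × {p2}, {ε, ζ} × {p1}, {ε, ζ} × {p2}, {ζ} × {p1, p2}, {ζ, η} × {p1}, {ζ, η} × {p2}, {η} × {p1, p2}, {ε, ζ, η} × {p1}, {ε, ζ, η} × {p2}, {ε, ζ} × {p1, p2}, {ζ, η} × {p1, p2}, {ε, ζ, η} × {p1, p2}}; |τ_{X×Y}| = 36.

Enumerate products U × V with U ∈ τ_X, V ∈ τ_Y (deduplicated):
  ∅ × ∅ = {} (∅)
  {ζ} × {p1} = {(ζ,p1)}
  {ζ} × {p2} = {(ζ,p2)}
  {η} × {p1} = {(η,p1)}
  {η} × {p2} = {(η,p2)}
  {ε, ζ} × {p1} = {(ε,p1), (ζ,p1)}
  {ε, ζ} × {p2} = {(ε,p2), (ζ,p2)}
  {ζ} × {p1, p2} = {(ζ,p1), (ζ,p2)}
  {ζ, η} × {p1} = {(ζ,p1), (η,p1)}
  {ζ, η} × {p2} = {(ζ,p2), (η,p2)}
  {η} × {p1, p2} = {(η,p1), (η,p2)}
  {ε, ζ, η} × {p1} = {(ε,p1), (ζ,p1), (η,p1)}
  {ε, ζ, η} × {p2} = {(ε,p2), (ζ,p2), (η,p2)}
  {ε, ζ} × {p1, p2} = {(ε,p1), (ε,p2), (ζ,p1), (ζ,p2)}
  {ζ, η} × {p1, p2} = {(ζ,p1), (ζ,p2), (η,p1), (η,p2)}
  {ε, ζ, η} × {p1, p2} = {(ε,p1), (ε,p2), (ζ,p1), (ζ,p2), (η,p1), (η,p2)}
These 16 distinct sets form the basis B.
Close under arbitrary unions to get τ_{X×Y}; counting gives |τ_{X×Y}| = 36.
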